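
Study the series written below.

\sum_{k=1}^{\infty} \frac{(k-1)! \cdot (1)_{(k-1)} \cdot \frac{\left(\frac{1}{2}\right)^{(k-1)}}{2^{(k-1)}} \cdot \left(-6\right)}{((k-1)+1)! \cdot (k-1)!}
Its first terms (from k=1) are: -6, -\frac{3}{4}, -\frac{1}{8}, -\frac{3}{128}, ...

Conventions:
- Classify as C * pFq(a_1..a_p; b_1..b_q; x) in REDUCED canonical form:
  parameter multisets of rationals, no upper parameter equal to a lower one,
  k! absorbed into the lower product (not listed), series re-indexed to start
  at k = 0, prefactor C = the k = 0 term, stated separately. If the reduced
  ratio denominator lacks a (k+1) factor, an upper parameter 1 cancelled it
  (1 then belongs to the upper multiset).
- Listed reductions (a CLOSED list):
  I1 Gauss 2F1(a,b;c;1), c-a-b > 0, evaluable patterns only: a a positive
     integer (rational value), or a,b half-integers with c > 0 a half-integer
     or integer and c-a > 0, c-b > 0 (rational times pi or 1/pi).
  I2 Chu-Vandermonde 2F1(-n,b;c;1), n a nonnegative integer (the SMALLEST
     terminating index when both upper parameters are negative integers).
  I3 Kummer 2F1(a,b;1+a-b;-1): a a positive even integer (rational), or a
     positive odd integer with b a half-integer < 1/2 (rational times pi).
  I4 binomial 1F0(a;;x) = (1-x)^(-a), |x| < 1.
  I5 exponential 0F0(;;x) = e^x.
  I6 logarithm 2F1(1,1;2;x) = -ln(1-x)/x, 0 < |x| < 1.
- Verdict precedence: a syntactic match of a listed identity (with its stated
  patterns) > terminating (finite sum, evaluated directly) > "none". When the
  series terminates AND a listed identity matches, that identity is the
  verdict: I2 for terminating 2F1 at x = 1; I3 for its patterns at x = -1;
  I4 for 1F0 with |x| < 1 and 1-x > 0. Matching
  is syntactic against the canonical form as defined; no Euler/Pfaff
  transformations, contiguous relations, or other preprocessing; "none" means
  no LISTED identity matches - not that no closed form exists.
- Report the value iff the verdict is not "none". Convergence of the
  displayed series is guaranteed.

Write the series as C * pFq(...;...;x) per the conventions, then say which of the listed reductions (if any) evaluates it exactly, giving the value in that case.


Canonical form: C = -6 times 2F1 with upper {1, 1}, lower {2}, x = \frac{1}{4}. Verdict (x = \frac{1}{4}): logarithm (I6) applies (the logarithm: parameters (1,1;2), x = \frac{1}{4}). Exact value: 24 \cdot \ln\left(\frac{3}{4}\right).

First insight: x = \frac{1}{4} and the denominator's factorial ratio (C = -6) is a lower Pochhammer.
Ratio: r(k) = \frac{1}{4} * (k+1) (k+1) / [(k+2) (k+1)] - rational in k. x = \frac{1}{4}; t_0 = -6; negate the roots.


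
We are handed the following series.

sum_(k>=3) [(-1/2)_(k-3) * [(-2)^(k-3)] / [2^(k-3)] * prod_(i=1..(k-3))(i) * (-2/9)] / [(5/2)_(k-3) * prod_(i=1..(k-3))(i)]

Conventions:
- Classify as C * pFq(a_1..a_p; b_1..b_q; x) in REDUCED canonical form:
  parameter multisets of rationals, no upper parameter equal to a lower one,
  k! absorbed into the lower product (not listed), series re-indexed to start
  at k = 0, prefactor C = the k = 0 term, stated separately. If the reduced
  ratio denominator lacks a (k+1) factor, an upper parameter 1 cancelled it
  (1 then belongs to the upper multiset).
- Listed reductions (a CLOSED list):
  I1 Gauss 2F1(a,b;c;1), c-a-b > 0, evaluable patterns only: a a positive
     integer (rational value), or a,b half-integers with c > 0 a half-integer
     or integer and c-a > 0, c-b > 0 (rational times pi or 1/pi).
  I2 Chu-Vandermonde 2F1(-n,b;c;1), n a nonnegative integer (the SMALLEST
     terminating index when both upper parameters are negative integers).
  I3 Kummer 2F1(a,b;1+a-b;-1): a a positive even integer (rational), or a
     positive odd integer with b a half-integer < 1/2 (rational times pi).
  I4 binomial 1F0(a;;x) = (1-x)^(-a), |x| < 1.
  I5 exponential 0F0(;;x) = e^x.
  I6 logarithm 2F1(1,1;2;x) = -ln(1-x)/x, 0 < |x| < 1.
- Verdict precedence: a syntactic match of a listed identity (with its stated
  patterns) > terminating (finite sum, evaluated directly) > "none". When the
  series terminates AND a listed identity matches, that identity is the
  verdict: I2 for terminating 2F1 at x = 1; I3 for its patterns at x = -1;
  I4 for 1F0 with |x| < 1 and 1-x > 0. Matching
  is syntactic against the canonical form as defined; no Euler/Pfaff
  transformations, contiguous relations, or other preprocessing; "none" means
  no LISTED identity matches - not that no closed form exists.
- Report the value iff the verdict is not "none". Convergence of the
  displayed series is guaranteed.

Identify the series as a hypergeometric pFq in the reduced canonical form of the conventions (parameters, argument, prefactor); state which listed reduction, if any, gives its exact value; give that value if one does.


Canonical form: C = -2/9 times 2F1 with upper {-1/2, 1}, lower {5/2}, x = -1. Verdict at x = -1: Kummer (I3) matches (x = -1; c = 5/2 equals 1+a-b for upper {-1/2, 1}: listed pattern). Its exact value is (-1/12) * pi.

Key step: t_0 being -2/9, the product of the first k integers (C = -2/9, x = -1) is k!.
Term ratio: r(k) = (-1) * (k-1/2) (k+1) / [(k+5/2) (k+1)] - poly over poly, x = (-1) from leading terms; C = -2/9 at k = 0.


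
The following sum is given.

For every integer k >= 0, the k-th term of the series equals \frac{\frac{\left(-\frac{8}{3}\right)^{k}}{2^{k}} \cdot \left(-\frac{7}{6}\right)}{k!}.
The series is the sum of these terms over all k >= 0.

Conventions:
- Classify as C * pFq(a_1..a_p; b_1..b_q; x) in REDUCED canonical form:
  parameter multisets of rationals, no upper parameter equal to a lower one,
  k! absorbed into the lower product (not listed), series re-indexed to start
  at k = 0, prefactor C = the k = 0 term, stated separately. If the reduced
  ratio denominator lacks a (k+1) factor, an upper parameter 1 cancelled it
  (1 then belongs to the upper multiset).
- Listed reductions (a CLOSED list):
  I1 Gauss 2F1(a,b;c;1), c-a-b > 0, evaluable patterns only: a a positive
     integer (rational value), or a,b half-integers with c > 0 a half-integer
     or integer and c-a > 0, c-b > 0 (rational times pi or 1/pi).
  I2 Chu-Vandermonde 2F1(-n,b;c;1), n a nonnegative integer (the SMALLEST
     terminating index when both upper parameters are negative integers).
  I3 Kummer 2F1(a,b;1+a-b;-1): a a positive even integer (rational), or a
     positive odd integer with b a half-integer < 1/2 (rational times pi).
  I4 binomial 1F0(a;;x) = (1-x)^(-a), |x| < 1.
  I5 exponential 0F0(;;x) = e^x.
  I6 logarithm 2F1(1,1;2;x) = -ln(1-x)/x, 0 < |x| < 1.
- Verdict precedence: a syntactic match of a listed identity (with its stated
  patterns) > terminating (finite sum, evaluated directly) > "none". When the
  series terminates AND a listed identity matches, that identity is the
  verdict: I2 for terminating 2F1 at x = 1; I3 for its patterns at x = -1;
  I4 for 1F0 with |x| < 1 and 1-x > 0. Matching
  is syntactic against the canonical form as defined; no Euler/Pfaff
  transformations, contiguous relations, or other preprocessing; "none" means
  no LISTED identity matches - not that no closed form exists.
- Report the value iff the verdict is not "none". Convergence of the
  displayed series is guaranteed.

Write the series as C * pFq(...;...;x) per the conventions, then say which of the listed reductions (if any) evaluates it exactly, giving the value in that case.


Canonical form: C = -\frac{7}{6} times 0F0 with upper {-}, lower {-}, x = -\frac{4}{3}. Verdict: the I5 exponential reduction applies (the 0F0 exponential series at x = -\frac{4}{3}). Value: \left(-\frac{7}{6}\right) \cdot e^{-\frac{4}{3}}.

First insight: with t_0 = -\frac{7}{6}, the two k-th powers (C = -7/6, x = -4/3) combine into one argument.
Adjacent-term ratio: r(k) = -\frac{4}{3} * 1 / [(k+1)] - rational in k, leading ratio -\frac{4}{3}; with t_0 = -\frac{7}{6}, classification follows.


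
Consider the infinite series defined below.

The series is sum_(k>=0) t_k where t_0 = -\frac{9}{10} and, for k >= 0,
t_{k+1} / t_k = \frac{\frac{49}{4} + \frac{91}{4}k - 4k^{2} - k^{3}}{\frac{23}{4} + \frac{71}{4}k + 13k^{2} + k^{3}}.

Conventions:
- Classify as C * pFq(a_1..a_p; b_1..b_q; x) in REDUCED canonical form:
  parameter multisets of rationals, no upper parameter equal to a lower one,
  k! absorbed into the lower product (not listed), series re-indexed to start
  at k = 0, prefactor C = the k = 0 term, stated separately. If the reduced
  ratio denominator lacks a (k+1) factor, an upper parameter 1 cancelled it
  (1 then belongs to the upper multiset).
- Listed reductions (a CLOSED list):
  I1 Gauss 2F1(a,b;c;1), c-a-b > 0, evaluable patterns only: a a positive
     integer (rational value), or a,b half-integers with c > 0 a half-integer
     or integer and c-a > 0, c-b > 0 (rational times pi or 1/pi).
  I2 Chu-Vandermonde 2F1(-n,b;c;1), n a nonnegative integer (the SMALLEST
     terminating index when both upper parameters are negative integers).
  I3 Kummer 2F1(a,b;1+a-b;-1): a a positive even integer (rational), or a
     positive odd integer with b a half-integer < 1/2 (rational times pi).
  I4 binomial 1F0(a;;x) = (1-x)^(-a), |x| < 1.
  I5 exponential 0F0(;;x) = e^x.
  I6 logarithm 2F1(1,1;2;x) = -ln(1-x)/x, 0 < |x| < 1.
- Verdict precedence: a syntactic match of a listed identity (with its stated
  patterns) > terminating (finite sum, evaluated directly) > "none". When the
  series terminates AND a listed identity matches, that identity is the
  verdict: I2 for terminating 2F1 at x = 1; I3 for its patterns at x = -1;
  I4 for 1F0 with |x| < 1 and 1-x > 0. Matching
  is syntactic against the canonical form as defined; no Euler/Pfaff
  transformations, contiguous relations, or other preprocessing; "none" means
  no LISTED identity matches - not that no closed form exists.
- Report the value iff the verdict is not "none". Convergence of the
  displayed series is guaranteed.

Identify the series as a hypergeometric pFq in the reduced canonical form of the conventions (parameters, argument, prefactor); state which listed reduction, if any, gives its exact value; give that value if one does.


Reduced: x = -1, 2F1, upper = {-\frac{7}{2}, 7}, lower = {\frac{23}{2}}, C = -\frac{9}{10}. Verdict: this is the Kummer evaluation I3 (x = -1; c = \frac{23}{2} equals 1+a-b for upper {-\frac{7}{2}, 7}: listed pattern). Its exact value is \left(-\frac{26189163}{16777216}\right) \cdot \pi.

Structural cue: with t_0 = -\frac{9}{10}, the ratio is unreduced: k + 1/2 divides both sides (C = -9/10, x = -1).
Term ratio: r(k) = -1 * (k-\frac{7}{2}) (k+7) / [(k+\frac{23}{2}) (k+1)] - rational in k. x = -1; t_0 = -\frac{9}{10}; negate the roots.


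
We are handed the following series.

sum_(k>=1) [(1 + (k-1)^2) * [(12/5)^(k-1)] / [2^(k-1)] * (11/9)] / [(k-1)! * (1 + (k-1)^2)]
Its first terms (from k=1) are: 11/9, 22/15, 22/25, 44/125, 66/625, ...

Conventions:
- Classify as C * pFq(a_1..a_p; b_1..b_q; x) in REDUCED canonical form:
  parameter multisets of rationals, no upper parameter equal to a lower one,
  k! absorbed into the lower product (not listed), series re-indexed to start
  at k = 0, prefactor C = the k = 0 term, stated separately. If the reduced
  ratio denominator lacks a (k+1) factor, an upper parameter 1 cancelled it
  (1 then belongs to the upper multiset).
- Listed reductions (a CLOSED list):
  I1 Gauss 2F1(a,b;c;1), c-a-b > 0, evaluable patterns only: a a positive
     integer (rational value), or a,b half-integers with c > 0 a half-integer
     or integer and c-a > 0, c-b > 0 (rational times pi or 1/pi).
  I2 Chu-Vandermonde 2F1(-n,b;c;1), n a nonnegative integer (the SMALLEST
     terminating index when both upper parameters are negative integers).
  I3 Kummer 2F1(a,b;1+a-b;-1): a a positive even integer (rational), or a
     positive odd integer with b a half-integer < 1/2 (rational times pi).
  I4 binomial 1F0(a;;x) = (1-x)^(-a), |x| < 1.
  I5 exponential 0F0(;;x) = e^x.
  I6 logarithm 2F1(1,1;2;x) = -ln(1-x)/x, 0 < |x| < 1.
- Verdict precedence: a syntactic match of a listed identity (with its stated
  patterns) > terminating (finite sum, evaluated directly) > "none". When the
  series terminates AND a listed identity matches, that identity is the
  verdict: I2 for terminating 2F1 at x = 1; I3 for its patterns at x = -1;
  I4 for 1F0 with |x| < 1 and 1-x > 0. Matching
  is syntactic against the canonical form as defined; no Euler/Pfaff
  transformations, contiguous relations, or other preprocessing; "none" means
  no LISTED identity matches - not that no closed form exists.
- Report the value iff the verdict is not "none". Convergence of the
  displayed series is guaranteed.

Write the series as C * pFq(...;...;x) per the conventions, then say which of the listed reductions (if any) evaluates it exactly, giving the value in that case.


Key step: from the first term 11/9: the two k-th powers (prefactor 11/9) combine into one argument.
Ratio: r(k) = (6/5) * 1 / [(k+1)] - rational; roots negated = parameters, x = (6/5), C = 11/9.

Canonical form: C = 11/9 times 0F0 with upper {-}, lower {-}, x = 6/5. Verdict (x = 6/5): exponential (I5) applies (the 0F0 exponential series at x = 6/5). Hence: (11/9) * e^(6/5).


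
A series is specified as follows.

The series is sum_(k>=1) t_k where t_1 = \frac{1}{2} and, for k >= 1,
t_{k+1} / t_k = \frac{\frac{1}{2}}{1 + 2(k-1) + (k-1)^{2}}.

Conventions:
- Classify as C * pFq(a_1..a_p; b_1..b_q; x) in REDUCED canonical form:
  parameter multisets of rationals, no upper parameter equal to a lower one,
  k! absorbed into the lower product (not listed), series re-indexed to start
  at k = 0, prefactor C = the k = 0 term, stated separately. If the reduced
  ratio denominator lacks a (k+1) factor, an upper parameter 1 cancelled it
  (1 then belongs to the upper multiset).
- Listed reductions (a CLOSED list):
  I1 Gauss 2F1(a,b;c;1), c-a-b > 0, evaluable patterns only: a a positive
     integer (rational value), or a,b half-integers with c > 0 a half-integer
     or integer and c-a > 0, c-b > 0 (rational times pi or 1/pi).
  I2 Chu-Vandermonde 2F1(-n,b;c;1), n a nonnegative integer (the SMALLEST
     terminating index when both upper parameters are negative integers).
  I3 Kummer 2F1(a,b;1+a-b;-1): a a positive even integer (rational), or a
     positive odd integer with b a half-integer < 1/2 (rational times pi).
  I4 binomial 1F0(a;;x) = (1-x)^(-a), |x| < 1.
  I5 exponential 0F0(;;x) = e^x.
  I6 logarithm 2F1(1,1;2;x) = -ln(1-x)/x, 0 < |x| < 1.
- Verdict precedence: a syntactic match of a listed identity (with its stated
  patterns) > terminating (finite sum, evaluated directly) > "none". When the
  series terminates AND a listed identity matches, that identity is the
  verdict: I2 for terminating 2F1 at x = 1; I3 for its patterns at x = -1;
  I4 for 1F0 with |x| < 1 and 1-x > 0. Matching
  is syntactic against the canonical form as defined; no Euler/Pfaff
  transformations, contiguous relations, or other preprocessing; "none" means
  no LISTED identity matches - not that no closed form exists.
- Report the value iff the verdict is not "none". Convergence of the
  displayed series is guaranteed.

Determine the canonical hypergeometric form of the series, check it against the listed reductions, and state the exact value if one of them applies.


The tell: t_0 = \frac{1}{2} here, and roots of the ratio polynomials (C = 1/2) are the negated parameters.
Term ratio: r(k) = \frac{1}{2} * 1 / [(k+1) (k+1)] - rational in k, leading ratio \frac{1}{2}; with t_0 = \frac{1}{2}, classification follows.

With C = \frac{1}{2}: the canonical form is 0F1(-; 1; \frac{1}{2}). Verdict: none. A 0F1 with upper {-} fits none of I1-I6 at x = \frac{1}{2}; the sum runs forever.


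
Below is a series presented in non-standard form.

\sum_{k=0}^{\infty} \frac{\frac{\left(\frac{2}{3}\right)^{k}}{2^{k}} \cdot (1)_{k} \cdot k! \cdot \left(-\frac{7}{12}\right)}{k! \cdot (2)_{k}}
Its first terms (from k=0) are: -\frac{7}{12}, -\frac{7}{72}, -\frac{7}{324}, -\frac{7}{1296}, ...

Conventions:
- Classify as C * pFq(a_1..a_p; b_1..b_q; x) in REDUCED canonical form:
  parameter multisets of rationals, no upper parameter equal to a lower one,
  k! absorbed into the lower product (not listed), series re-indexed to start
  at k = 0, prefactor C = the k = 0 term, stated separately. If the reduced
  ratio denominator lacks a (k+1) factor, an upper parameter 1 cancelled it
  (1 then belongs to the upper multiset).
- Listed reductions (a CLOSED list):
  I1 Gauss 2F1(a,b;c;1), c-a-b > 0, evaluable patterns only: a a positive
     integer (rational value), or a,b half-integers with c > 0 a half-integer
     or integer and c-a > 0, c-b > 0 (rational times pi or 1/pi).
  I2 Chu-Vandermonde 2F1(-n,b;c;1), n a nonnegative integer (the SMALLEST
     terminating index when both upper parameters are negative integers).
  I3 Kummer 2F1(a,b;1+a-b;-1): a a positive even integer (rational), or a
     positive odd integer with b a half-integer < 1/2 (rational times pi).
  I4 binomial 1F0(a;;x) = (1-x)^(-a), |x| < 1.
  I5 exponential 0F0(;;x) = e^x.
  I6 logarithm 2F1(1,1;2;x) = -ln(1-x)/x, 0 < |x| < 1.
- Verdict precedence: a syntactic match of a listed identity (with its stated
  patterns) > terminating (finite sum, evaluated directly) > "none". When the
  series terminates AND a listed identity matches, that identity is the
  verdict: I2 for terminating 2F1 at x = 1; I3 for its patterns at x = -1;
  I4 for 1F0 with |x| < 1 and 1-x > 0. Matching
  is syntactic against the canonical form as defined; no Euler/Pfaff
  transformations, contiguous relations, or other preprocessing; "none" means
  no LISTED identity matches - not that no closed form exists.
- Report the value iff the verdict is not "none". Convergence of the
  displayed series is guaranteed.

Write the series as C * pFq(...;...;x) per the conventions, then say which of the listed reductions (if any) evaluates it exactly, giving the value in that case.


Reduced: x = \frac{1}{3}, 2F1, upper = {1, 1}, lower = {2}, C = -\frac{7}{12}. Verdict: this is the I6 logarithm reduction (the logarithm: parameters (1,1;2), x = \frac{1}{3}). Sum: \frac{7}{4} \cdot \ln\left(\frac{2}{3}\right).

The tell: with t_0 = -\frac{7}{12}, the two k-th powers (C = -7/12, x = 1/3) combine into one argument.
Consecutive-term ratio: r(k) = \frac{1}{3} * (k+1) (k+1) / [(k+2) (k+1)] - rational in k, leading ratio \frac{1}{3}; with t_0 = -\frac{7}{12}, classification follows.


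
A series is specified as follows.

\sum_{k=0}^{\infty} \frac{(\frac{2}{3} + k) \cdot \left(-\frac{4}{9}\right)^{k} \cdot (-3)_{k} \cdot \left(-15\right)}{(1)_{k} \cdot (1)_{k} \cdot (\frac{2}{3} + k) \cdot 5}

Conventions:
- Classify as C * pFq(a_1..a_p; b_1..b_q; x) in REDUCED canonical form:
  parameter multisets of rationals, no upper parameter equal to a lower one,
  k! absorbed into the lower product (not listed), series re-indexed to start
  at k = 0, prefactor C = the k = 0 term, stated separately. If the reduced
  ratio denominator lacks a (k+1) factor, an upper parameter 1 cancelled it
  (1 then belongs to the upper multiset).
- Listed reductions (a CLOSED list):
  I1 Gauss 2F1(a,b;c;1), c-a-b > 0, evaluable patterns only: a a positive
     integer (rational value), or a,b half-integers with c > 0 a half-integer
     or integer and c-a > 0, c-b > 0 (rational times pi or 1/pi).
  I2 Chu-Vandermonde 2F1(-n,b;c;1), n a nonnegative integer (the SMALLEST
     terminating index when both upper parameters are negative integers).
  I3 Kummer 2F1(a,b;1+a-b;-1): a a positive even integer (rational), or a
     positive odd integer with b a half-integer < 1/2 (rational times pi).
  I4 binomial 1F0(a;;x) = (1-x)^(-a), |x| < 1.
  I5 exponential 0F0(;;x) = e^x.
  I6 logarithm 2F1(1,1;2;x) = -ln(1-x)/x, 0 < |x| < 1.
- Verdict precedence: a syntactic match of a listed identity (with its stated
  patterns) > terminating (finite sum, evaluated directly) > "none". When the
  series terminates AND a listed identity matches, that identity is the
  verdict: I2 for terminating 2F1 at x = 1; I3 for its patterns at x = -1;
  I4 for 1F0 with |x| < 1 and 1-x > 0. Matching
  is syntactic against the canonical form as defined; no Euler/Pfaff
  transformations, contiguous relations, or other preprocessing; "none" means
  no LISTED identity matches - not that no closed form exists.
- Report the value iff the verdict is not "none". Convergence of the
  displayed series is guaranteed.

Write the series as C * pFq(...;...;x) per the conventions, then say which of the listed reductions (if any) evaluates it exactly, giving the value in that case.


With C = -3: the canonical form is 1F1(-3; 1; -\frac{4}{9}). Verdict: terminating - no listed pattern fits, but -3 in the upper list cuts the series at k = 3; direct evaluation. Exact value: -\frac{5783}{729}.

The tell: t_0 = -3 here, and the constant factors (C = -3) combine into one prefactor.
Step ratio: r(k) = -\frac{4}{9} * (k-3) / [(k+1) (k+1)] - rational; roots negated = parameters, x = -\frac{4}{9}, C = -3.


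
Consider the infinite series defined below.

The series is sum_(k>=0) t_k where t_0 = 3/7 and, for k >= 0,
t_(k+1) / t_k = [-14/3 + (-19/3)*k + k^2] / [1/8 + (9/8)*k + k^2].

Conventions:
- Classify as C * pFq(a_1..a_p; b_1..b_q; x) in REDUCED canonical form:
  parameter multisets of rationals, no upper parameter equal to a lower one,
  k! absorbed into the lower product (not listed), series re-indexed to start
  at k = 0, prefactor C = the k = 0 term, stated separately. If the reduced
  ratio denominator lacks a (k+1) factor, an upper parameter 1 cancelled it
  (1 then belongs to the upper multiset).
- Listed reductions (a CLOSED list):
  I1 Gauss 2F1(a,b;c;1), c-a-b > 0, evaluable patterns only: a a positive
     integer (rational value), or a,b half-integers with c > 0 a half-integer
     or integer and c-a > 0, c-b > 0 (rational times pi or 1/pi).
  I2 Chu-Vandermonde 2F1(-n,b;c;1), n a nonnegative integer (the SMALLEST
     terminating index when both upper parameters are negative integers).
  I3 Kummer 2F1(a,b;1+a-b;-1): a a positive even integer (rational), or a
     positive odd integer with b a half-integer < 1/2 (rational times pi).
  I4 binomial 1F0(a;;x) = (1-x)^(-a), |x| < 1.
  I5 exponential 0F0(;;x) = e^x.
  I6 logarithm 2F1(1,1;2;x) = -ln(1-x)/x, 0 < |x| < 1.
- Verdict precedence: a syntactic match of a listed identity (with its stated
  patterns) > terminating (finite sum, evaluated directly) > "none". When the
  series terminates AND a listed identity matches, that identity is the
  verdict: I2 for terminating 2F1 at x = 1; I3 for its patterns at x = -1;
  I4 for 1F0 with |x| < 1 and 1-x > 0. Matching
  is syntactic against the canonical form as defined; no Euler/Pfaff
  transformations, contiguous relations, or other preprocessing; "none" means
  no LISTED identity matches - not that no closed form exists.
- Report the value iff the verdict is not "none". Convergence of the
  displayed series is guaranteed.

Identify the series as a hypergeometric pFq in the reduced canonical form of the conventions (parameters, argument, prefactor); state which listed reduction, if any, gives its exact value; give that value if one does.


This is 3/7 * 2F1(-7, 2/3; 1/8; 1) in reduced canonical form. Verdict (x = 1): Vandermonde's identity (I2) applies (terminating 2F1 at x = 1 with n = 7, b = 2/3, c = 1/8). Hence: -892336237/3361167495.

Structural cue: with t_0 = 3/7, factor the ratio over Q (prefactor 3/7): negated roots = parameters.
Ratio: r(k) = 1 * (k-7) (k+2/3) / [(k+1/8) (k+1)] - poly over poly, x = 1 from leading terms; C = 3/7 at k = 0.


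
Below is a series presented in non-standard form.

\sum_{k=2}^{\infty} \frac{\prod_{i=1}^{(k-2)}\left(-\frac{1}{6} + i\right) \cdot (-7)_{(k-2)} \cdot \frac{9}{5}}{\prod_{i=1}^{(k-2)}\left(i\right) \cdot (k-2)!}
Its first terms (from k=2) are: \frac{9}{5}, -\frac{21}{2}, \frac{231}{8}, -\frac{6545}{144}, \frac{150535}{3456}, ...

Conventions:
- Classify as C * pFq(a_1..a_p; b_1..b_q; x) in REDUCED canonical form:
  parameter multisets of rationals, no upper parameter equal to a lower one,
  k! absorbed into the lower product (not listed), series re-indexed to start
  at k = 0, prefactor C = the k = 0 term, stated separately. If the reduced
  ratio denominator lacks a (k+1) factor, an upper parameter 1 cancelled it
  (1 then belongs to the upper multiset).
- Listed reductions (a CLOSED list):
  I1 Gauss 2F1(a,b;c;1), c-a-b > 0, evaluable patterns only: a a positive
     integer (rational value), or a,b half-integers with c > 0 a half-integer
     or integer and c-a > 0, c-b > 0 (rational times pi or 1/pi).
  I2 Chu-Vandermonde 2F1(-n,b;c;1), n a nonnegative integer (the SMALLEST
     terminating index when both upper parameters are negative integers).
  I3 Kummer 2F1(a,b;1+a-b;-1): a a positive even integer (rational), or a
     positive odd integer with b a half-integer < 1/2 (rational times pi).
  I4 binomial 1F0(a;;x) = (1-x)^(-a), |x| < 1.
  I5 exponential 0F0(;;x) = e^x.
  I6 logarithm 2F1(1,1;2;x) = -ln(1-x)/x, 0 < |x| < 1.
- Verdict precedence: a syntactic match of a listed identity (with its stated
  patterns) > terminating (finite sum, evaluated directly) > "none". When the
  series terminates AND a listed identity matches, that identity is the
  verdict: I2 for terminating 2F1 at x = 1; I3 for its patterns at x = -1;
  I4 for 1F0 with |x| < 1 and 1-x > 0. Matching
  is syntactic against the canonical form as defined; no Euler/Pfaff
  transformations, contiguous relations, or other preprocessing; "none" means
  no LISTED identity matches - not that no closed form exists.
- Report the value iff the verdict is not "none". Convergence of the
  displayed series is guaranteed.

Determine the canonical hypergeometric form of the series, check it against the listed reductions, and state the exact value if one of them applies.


First insight: t_0 being \frac{9}{5}, the denominator's factorial ratio (C = 9/5) is a lower Pochhammer.
Adjacent-term ratio: r(k) = 1 * (k-7) (k+\frac{5}{6}) / [(k+1) (k+1)] - rational; roots negated = parameters, x = 1, C = \frac{9}{5}.

This is \frac{9}{5} * 2F1(-7, \frac{5}{6}; 1; 1) in reduced canonical form. Verdict: Chu-Vandermonde (I2) fires (terminating 2F1 at x = 1 with n = 7, b = 5/6, c = 1). Exact value: \frac{283309}{4478976}.


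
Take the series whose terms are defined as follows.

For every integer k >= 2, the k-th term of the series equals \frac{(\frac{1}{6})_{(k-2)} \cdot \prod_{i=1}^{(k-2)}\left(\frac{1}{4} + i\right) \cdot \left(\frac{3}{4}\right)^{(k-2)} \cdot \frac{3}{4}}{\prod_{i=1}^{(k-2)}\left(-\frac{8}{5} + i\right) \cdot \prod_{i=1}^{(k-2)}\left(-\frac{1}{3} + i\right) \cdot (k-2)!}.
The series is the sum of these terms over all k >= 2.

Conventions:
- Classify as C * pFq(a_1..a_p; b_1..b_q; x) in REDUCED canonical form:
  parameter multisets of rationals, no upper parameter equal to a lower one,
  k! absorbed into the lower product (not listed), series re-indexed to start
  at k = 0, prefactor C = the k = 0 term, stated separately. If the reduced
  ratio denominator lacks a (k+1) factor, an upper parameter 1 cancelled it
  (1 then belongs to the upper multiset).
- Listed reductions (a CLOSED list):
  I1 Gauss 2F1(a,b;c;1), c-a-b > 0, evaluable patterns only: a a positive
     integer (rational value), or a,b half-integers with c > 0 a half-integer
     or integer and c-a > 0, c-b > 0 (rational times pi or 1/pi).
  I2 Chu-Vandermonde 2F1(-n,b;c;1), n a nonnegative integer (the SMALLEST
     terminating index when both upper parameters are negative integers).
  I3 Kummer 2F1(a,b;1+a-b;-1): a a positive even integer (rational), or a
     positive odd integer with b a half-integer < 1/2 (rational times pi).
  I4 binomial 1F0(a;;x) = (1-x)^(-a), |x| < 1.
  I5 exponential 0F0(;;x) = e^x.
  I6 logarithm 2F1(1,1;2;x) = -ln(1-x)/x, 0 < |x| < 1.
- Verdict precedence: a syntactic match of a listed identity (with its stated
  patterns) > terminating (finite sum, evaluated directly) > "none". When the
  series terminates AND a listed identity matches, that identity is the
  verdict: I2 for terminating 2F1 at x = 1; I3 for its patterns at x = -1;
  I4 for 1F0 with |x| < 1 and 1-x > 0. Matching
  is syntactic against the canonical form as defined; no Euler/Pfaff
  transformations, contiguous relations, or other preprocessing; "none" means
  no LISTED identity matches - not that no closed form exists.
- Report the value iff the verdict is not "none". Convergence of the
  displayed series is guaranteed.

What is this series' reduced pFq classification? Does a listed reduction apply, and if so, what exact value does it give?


Canonical form: C = \frac{3}{4} times 2F2 with upper {\frac{1}{6}, \frac{5}{4}}, lower {-\frac{3}{5}, \frac{2}{3}}, x = \frac{3}{4}. Verdict: none. No listed pattern accepts 2F2(\frac{1}{6}, \frac{5}{4}; -\frac{3}{5}, \frac{2}{3}; \frac{3}{4}).

Key observation: t_0 = \frac{3}{4} here, and the lower running product (C = 3/4) is a rising factorial.
Adjacent-term ratio: r(k) = \frac{3}{4} * (k+\frac{1}{6}) (k+\frac{5}{4}) / [(k-\frac{3}{5}) (k+\frac{2}{3}) (k+1)] - poly over poly, x = \frac{3}{4} from leading terms; C = \frac{3}{4} at k = 0.


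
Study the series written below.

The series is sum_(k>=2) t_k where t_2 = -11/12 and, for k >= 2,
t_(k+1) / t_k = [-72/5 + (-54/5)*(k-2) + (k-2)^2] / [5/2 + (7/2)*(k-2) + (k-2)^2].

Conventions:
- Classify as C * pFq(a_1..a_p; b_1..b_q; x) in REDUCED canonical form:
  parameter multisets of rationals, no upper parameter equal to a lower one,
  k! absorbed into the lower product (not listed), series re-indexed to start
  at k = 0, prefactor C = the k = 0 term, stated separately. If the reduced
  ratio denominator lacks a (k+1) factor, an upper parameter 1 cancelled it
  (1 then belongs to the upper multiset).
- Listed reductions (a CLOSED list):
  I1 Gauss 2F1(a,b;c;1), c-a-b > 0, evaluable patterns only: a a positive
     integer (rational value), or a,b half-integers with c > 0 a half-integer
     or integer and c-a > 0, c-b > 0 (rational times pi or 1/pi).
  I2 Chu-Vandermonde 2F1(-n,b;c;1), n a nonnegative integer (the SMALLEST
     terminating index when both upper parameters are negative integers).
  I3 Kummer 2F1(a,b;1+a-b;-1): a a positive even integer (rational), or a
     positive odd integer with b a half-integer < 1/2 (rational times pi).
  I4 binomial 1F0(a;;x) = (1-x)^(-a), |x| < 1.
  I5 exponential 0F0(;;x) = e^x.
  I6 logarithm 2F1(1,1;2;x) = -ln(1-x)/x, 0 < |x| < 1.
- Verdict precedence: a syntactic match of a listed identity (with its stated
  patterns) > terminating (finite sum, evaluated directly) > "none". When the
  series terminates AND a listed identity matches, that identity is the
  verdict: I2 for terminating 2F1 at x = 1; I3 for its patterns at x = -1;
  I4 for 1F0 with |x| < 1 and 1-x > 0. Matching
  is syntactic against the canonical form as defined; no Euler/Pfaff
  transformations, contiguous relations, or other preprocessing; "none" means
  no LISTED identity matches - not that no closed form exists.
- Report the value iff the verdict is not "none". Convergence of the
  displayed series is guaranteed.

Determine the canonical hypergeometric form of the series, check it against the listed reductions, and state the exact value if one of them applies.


With C = -11/12: the canonical form is 2F1(-12, 6/5; 5/2; 1). Verdict: this is Chu-Vandermonde (I2) (terminating 2F1 at x = 1 with n = 12, b = 6/5, c = 5/2). Hence: -2246979869231999/37260131835937500.

First insight: from the first term -11/12: factor the ratio over Q (C = -11/12, x = 1): negated roots = parameters.
Term ratio: r(k) = 1 * (k-12) (k+6/5) / [(k+5/2) (k+1)] - poly over poly, x = 1 from leading terms; C = -11/12 at k = 0.


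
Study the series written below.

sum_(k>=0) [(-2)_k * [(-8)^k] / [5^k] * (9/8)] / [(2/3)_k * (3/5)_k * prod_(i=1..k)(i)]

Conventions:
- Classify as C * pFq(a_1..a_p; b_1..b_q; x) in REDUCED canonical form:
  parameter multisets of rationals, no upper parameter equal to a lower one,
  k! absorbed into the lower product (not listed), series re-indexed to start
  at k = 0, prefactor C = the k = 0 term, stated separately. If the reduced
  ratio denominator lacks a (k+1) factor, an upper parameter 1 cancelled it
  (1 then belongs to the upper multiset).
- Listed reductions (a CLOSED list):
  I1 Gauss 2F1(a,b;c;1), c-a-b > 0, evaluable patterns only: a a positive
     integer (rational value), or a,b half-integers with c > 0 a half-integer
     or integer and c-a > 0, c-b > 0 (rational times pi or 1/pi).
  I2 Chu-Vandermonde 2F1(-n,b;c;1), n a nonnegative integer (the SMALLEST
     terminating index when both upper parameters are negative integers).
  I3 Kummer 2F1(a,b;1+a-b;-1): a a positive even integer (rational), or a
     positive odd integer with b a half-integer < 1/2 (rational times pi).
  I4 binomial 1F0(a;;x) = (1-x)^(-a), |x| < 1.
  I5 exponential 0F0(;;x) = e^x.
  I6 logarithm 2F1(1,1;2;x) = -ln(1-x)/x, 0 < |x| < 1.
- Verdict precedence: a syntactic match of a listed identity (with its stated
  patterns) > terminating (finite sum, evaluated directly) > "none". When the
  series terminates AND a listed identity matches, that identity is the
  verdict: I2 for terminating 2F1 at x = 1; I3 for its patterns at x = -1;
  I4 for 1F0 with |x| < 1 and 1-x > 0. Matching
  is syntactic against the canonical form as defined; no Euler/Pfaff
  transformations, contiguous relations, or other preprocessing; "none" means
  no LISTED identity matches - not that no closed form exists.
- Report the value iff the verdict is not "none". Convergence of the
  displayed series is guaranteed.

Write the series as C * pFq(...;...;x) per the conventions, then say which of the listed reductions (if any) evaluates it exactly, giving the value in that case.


The series (x = -8/5) is 1F2: upper {-2}, lower {3/5, 2/3}, prefactor 9/8. Verdict: terminating. With -2 upstairs the series is a 3-term polynomial sum; evaluated term by term. Sum: 513/40.

Key observation: t_0 being 9/8, the two geometric factors (prefactor 9/8) combine into one argument.
Term ratio: r(k) = (-8/5) * (k-2) / [(k+3/5) (k+2/3) (k+1)] - poly over poly, x = (-8/5) from leading terms; C = 9/8 at k = 0.


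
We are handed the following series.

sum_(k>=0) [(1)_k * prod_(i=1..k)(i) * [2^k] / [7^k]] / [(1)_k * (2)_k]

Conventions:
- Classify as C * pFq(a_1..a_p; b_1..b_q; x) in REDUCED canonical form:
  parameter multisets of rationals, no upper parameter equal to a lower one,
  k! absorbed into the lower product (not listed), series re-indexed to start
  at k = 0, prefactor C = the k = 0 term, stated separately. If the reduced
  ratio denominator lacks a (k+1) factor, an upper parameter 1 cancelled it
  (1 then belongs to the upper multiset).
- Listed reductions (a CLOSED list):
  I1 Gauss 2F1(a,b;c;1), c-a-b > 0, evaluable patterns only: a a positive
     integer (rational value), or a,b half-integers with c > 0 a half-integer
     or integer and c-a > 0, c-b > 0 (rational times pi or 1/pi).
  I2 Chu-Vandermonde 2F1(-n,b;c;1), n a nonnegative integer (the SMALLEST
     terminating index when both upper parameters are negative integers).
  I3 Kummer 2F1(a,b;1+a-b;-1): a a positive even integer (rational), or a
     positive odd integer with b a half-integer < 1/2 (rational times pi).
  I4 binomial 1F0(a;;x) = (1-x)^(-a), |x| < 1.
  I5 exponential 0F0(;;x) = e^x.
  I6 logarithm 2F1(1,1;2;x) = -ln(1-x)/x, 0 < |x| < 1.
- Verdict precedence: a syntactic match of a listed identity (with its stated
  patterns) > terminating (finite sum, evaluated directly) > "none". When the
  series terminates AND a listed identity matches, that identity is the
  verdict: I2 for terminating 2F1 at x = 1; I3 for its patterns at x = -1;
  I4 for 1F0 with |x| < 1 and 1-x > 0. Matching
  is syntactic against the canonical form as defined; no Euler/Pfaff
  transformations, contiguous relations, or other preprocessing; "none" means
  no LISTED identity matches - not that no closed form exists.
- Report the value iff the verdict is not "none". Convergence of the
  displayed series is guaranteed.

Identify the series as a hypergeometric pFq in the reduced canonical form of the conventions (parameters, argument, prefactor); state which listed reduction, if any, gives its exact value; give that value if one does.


Classification (C = 1): 2F1 with upper {1, 1}, lower {2}, argument x = 2/7. Verdict at x = 2/7: logarithm (I6) matches (the logarithm: parameters (1,1;2), x = 2/7). Its exact value is (-7/2) * ln(5/7).

First insight: from the first term 1: (1)_k (C = 1, x = 2/7) is k! itself.
Term ratio: r(k) = (2/7) * (k+1) (k+1) / [(k+2) (k+1)] ; factor over Q: parameters, x = (2/7), and C = 1.


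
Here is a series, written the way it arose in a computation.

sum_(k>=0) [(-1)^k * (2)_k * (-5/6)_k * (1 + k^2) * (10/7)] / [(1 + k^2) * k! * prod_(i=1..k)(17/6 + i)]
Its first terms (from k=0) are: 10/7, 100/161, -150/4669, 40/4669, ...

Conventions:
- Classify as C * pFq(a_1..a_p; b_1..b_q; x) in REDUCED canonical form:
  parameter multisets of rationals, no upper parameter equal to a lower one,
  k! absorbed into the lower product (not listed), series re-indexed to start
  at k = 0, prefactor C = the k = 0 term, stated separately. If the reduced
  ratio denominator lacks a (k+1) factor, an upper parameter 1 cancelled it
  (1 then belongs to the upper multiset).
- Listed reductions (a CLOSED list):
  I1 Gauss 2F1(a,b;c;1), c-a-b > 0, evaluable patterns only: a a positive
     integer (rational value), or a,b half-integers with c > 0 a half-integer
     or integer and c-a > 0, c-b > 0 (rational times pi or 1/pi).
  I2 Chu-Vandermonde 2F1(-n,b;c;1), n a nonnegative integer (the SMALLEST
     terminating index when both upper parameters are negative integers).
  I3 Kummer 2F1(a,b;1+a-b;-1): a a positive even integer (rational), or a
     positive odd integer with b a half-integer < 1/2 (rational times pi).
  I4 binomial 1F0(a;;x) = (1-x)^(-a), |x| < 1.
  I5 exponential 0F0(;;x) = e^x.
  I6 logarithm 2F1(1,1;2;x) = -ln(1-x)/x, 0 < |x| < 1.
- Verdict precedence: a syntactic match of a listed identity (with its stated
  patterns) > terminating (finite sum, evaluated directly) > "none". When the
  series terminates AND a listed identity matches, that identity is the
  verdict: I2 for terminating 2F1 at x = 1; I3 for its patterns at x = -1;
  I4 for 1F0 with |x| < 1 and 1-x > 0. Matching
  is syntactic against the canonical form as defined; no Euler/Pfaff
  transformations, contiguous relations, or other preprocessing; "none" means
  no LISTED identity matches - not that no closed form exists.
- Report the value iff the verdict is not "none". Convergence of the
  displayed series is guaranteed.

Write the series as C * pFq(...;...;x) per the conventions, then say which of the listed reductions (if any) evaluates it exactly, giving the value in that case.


The series (x = -1) is 2F1: upper {-5/6, 2}, lower {23/6}, prefactor 10/7. Verdict: Kummer's theorem (I3) applies (x = -1; c = 23/6 equals 1+a-b for upper {-5/6, 2}: listed pattern). Its exact value is 85/42.

First insight: t_0 = 10/7 here, and the lower running product (prefactor 10/7) is a rising factorial.
Adjacent-term ratio: r(k) = (-1) * (k-5/6) (k+2) / [(k+23/6) (k+1)] - rational; roots negated = parameters, x = (-1), C = 10/7.


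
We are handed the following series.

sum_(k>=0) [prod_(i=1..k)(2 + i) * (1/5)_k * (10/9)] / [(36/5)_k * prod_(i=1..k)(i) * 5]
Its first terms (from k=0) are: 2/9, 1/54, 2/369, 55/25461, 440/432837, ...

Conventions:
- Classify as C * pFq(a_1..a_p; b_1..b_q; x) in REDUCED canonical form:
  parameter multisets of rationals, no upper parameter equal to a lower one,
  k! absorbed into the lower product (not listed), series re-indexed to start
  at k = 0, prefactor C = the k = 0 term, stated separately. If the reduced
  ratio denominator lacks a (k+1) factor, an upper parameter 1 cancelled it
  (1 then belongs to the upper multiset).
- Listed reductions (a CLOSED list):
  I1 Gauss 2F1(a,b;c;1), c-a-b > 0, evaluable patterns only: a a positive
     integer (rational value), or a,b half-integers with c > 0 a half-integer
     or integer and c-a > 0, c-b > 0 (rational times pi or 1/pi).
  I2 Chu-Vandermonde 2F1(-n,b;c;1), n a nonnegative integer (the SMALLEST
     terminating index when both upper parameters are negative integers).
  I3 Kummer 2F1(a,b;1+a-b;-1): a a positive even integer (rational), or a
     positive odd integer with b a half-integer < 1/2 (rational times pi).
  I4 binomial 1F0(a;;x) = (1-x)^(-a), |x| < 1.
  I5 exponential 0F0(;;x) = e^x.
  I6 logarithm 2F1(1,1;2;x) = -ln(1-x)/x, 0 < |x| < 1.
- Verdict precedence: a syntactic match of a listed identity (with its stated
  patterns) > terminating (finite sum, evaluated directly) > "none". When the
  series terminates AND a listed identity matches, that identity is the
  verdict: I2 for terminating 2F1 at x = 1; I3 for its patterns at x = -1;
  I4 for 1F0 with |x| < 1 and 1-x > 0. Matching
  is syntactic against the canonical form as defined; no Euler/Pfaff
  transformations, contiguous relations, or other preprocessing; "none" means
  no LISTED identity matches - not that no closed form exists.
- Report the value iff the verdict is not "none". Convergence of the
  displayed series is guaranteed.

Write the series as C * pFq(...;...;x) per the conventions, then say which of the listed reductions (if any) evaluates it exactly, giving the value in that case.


Canonical form: C = 2/9 times 2F1 with upper {1/5, 3}, lower {36/5}, x = 1. Verdict at x = 1: the Gauss summation I1 matches (x = 1: the Gamma ratio telescopes since c-a-b = 4 > 0 and a = 3 in Z>0). Value: 2821/11250.

First insight: with t_0 = 2/9, the product of the first k integers (C = 2/9, x = 1) is k!.
Term ratio: r(k) = 1 * (k+1/5) (k+3) / [(k+36/5) (k+1)] ; factor over Q: parameters, x = 1, and C = 2/9.
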